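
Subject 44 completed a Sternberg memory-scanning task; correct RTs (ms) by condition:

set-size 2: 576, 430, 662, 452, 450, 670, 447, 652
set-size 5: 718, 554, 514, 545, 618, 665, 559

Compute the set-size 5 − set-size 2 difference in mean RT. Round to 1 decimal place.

53.8 ms

M(set-size 2) = 4339/8 = 542.375
M(set-size 5) = 4173/7 = 596.143
Difference = 596.143 − 542.375 = 53.768 ms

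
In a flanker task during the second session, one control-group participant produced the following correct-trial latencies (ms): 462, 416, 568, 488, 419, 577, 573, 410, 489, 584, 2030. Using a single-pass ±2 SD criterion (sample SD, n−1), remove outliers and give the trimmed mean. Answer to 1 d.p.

n = 11, ΣRT = 7016, M = 637.818
Σ(x−M)² = 2178331.64; s = √(2178331.64/10) = 466.726
Cutoffs: 637.818 ± 2·466.726 → [-295.6, 1571.3]
Outside: 2030 → excluded.
Retained (n=10): Σ = 4986, mean = 4986/10 = 498.600

498.6 ms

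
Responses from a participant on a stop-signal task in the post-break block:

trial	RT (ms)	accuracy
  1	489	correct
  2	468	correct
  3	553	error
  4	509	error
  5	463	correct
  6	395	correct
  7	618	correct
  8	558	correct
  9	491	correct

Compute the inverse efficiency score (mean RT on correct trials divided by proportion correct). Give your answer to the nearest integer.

640 ms

Correct trials (n=7): 489, 468, 463, 395, 618, 558, 491
Mean correct RT = 3482/7 = 497.4286 ms
Proportion correct = 7/9
IES = 497.4286 / (7/9) = 639.551 ms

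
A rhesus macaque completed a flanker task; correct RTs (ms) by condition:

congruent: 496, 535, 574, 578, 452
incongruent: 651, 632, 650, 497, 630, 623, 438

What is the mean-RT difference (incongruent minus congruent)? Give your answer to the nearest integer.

62 ms

M(congruent) = 2635/5 = 527.000
M(incongruent) = 4121/7 = 588.714
Difference = 588.714 − 527.000 = 61.714 ms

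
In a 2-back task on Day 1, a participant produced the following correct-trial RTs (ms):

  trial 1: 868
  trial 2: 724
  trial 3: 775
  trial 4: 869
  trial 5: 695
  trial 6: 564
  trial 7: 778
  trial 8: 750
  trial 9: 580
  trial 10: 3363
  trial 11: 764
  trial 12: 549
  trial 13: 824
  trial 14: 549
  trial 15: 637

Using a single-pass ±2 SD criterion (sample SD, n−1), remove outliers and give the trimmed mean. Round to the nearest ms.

709 ms

n = 15, ΣRT = 13289, M = 885.933
Σ(x−M)² = 6746534.93; s = √(6746534.93/14) = 694.187
Cutoffs: 885.933 ± 2·694.187 → [-502.4, 2274.3]
Outside: 3363 → excluded.
Retained (n=14): Σ = 9926, mean = 9926/14 = 709.000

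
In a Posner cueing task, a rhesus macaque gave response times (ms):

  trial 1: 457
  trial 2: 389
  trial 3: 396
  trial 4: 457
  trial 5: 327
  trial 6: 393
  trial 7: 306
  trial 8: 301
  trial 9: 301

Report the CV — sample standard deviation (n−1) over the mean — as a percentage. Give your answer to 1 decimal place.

n = 9, Σ = 3327, M = 369.6667
Σ(x−M)² = 32170.000; s = √(32170.000/8) = 63.4133
CV = 63.4133 / 369.6667 = 0.17154 = 17.154%

17.2%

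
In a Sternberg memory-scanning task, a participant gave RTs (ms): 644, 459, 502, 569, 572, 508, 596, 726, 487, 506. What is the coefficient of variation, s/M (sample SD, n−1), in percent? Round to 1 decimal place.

14.7%

n = 10, Σ = 5569, M = 556.9000
Σ(x−M)² = 60550.900; s = √(60550.900/9) = 82.0236
CV = 82.0236 / 556.9000 = 0.14729 = 14.729%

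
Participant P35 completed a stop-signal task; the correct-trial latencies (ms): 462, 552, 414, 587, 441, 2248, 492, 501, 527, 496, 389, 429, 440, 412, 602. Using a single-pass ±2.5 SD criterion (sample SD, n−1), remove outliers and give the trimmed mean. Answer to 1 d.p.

n = 15, ΣRT = 8992, M = 599.467
Σ(x−M)² = 2969613.73; s = √(2969613.73/14) = 460.560
Cutoffs: 599.467 ± 2.5·460.560 → [-551.9, 1750.9]
Outside: 2248 → excluded.
Retained (n=14): Σ = 6744, mean = 6744/14 = 481.714

481.7 ms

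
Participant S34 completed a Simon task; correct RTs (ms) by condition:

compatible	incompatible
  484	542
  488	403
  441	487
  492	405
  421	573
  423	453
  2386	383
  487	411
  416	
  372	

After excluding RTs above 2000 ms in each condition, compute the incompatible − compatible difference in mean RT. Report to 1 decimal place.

10.0 ms

compatible: exclude 2386
M(compatible) = 4024/9 = 447.111
M(incompatible) = 3657/8 = 457.125
Difference = 457.125 − 447.111 = 10.014 ms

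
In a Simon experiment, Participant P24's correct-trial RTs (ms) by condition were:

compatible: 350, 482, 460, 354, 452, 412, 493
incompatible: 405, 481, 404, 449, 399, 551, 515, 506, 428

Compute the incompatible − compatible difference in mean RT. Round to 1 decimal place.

30.8 ms

M(compatible) = 3003/7 = 429.000
M(incompatible) = 4138/9 = 459.778
Difference = 459.778 − 429.000 = 30.778 ms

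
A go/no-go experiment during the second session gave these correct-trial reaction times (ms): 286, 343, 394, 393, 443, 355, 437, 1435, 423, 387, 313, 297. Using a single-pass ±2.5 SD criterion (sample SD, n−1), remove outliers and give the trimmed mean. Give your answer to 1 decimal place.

370.1 ms

n = 12, ΣRT = 5506, M = 458.833
Σ(x−M)² = 1070137.67; s = √(1070137.67/11) = 311.906
Cutoffs: 458.833 ± 2.5·311.906 → [-320.9, 1238.6]
Outside: 1435 → excluded.
Retained (n=11): Σ = 4071, mean = 4071/11 = 370.091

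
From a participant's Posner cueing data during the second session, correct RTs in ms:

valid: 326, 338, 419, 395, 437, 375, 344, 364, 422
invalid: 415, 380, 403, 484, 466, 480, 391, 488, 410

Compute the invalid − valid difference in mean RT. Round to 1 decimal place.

M(valid) = 3420/9 = 380.000
M(invalid) = 3917/9 = 435.222
Difference = 435.222 − 380.000 = 55.222 ms

55.2 ms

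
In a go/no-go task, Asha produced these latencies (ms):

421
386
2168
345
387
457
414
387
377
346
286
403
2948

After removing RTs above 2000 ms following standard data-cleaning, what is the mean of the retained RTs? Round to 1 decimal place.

Excluded: 2168, 2948
Retained (n=11): Σ = 4209
Mean = 4209/11 = 382.6364

382.6 ms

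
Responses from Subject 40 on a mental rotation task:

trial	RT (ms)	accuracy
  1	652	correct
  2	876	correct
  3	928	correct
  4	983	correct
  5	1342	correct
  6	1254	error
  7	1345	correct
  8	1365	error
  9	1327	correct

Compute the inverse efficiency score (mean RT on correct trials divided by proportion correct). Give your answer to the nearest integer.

1369 ms

Correct trials (n=7): 652, 876, 928, 983, 1342, 1345, 1327
Mean correct RT = 7453/7 = 1064.7143 ms
Proportion correct = 7/9
IES = 1064.7143 / (7/9) = 1368.918 ms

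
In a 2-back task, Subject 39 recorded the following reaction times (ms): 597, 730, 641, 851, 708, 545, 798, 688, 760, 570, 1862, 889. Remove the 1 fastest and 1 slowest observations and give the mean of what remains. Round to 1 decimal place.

Sorted: 545, 570, 597, 641, 688, 708, 730, 760, 798, 851, 889, 1862
Drop lowest 1 (545) and highest 1 (1862)
Remaining (n=10): Σ = 7232, mean = 7232/10 = 723.200

723.2 ms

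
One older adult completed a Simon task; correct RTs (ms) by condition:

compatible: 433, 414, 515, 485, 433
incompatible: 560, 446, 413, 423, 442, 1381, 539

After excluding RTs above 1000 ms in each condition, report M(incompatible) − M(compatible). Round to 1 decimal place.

incompatible: exclude 1381
M(compatible) = 2280/5 = 456.000
M(incompatible) = 2823/6 = 470.500
Difference = 470.500 − 456.000 = 14.500 ms

14.5 ms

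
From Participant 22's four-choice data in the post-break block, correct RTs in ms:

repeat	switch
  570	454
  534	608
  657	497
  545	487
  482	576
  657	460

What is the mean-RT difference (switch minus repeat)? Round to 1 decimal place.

M(repeat) = 3445/6 = 574.167
M(switch) = 3082/6 = 513.667
Difference = 513.667 − 574.167 = -60.500 ms

-60.5 ms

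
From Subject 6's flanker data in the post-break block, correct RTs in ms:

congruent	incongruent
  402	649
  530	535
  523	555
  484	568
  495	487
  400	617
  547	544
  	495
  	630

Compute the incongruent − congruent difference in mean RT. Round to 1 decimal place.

M(congruent) = 3381/7 = 483.000
M(incongruent) = 5080/9 = 564.444
Difference = 564.444 − 483.000 = 81.444 ms

81.4 ms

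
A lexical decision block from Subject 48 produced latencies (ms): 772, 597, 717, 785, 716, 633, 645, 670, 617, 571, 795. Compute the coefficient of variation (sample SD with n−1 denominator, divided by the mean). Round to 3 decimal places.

n = 11, Σ = 7518, M = 683.4545
Σ(x−M)² = 61520.727; s = √(61520.727/10) = 78.4351
CV = 78.4351 / 683.4545 = 0.11476

0.115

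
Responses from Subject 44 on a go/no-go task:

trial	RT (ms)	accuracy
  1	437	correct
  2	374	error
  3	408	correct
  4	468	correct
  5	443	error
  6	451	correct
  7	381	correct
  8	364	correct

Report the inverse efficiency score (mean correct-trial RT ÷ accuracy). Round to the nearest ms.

558 ms

Correct trials (n=6): 437, 408, 468, 451, 381, 364
Mean correct RT = 2509/6 = 418.1667 ms
Proportion correct = 6/8
IES = 418.1667 / (6/8) = 557.556 ms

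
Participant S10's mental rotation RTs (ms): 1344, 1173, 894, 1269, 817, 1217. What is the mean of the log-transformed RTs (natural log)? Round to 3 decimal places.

7.004

ln(RT): 7.2034, 7.0673, 6.7957, 7.1460, 6.7056, 7.1041
Σ ln(RT) = 42.0222
Mean = 42.0222/6 = 7.00370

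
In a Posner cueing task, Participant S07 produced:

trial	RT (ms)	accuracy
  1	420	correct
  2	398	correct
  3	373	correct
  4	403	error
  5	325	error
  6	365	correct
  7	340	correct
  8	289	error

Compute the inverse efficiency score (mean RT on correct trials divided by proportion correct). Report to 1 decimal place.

606.7 ms

Correct trials (n=5): 420, 398, 373, 365, 340
Mean correct RT = 1896/5 = 379.2000 ms
Proportion correct = 5/8
IES = 379.2000 / (5/8) = 606.720 ms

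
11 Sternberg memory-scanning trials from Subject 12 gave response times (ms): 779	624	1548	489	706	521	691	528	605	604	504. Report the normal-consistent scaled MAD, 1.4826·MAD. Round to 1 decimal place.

Sorted: 489, 504, 521, 528, 604, 605, 624, 691, 706, 779, 1548 → median = 605
|x − 605| sorted: 0, 1, 19, 77, 84, 86, 101, 101, 116, 174, 943 → MAD = 86
Robust SD ≈ 1.4826 × 86 = 127.504

127.5 ms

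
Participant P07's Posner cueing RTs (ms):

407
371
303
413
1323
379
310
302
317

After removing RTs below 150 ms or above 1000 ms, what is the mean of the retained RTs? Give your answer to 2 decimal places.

350.25 ms

Excluded: 1323
Retained (n=8): Σ = 2802
Mean = 2802/8 = 350.2500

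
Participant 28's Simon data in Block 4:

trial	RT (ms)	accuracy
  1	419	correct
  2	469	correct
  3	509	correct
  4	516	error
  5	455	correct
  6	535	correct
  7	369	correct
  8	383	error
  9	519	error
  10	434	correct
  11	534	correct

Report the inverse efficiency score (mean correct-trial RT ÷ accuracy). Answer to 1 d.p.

Correct trials (n=8): 419, 469, 509, 455, 535, 369, 434, 534
Mean correct RT = 3724/8 = 465.5000 ms
Proportion correct = 8/11
IES = 465.5000 / (8/11) = 640.062 ms

640.1 ms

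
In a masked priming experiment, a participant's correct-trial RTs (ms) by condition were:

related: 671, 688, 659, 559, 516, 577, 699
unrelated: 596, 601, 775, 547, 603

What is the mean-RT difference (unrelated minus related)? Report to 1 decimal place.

0.3 ms

M(related) = 4369/7 = 624.143
M(unrelated) = 3122/5 = 624.400
Difference = 624.400 − 624.143 = 0.257 ms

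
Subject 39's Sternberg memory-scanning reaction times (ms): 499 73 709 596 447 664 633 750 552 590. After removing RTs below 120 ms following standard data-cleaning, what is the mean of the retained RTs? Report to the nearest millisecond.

Excluded: 73
Retained (n=9): Σ = 5440
Mean = 5440/9 = 604.4444

604 ms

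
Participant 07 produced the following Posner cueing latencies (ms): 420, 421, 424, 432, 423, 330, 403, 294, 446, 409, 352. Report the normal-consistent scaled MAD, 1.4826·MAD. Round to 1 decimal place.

17.8 ms

Sorted: 294, 330, 352, 403, 409, 420, 421, 423, 424, 432, 446 → median = 420
|x − 420| sorted: 0, 1, 3, 4, 11, 12, 17, 26, 68, 90, 126 → MAD = 12
Robust SD ≈ 1.4826 × 12 = 17.791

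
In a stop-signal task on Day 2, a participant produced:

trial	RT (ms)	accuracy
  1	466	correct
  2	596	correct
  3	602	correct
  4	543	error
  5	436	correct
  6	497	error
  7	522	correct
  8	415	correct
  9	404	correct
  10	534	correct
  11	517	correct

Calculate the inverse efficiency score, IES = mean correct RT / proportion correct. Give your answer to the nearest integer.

610 ms

Correct trials (n=9): 466, 596, 602, 436, 522, 415, 404, 534, 517
Mean correct RT = 4492/9 = 499.1111 ms
Proportion correct = 9/11
IES = 499.1111 / (9/11) = 610.025 ms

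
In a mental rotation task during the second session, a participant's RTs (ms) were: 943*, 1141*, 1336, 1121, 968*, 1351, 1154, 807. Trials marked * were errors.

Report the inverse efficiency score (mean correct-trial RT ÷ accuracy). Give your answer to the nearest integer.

Correct trials (n=5): 1336, 1121, 1351, 1154, 807
Mean correct RT = 5769/5 = 1153.8000 ms
Proportion correct = 5/8
IES = 1153.8000 / (5/8) = 1846.080 ms

1846 ms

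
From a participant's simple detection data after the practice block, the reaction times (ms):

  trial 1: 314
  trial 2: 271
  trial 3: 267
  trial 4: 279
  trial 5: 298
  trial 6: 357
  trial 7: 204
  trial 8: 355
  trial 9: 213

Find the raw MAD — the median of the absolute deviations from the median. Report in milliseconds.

Sorted: 204, 213, 267, 271, 279, 298, 314, 355, 357 → median = 279
|x − 279|: 35, 8, 12, 0, 19, 78, 75, 76, 66
Sorted deviations: 0, 8, 12, 19, 35, 66, 75, 76, 78 → MAD = 35

35 ms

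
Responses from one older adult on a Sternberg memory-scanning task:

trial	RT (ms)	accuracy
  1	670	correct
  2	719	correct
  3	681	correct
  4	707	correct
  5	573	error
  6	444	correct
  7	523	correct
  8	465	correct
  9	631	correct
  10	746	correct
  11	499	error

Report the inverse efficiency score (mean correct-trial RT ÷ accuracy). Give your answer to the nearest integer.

Correct trials (n=9): 670, 719, 681, 707, 444, 523, 465, 631, 746
Mean correct RT = 5586/9 = 620.6667 ms
Proportion correct = 9/11
IES = 620.6667 / (9/11) = 758.593 ms

759 ms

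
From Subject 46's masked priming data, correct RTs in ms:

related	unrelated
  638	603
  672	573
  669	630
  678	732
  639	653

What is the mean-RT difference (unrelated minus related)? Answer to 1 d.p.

M(related) = 3296/5 = 659.200
M(unrelated) = 3191/5 = 638.200
Difference = 638.200 − 659.200 = -21.000 ms

-21.0 ms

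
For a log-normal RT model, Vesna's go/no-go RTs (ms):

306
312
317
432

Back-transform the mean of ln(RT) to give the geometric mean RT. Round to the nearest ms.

ln(RT): 5.7236, 5.7430, 5.7589, 6.0684
Mean ln(RT) = 23.2939/4 = 5.82348
Geometric mean = exp(5.82348) = 338.15 ms

338 ms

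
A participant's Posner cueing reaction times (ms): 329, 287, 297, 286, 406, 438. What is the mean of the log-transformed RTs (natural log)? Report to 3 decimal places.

5.816

ln(RT): 5.7961, 5.6595, 5.6937, 5.6560, 6.0064, 6.0822
Σ ln(RT) = 34.8938
Mean = 34.8938/6 = 5.81564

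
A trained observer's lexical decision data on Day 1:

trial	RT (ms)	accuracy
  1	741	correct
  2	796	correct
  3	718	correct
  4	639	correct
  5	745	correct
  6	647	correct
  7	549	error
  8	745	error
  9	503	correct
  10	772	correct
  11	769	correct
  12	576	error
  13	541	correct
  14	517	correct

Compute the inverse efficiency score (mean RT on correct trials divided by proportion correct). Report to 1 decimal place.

Correct trials (n=11): 741, 796, 718, 639, 745, 647, 503, 772, 769, 541, 517
Mean correct RT = 7388/11 = 671.6364 ms
Proportion correct = 11/14
IES = 671.6364 / (11/14) = 854.810 ms

854.8 ms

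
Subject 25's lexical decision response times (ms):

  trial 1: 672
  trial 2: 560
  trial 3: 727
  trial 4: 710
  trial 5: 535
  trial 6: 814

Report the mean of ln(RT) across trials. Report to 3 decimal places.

6.496

ln(RT): 6.5103, 6.3279, 6.5889, 6.5653, 6.2823, 6.7020
Σ ln(RT) = 38.9766
Mean = 38.9766/6 = 6.49610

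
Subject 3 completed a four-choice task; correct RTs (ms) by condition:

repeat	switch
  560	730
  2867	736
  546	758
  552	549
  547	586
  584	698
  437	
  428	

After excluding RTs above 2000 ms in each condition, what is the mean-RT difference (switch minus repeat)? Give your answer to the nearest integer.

154 ms

repeat: exclude 2867
M(repeat) = 3654/7 = 522.000
M(switch) = 4057/6 = 676.167
Difference = 676.167 − 522.000 = 154.167 ms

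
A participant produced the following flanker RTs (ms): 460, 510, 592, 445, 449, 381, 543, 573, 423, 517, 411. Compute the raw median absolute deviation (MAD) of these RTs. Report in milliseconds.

50 ms

Sorted: 381, 411, 423, 445, 449, 460, 510, 517, 543, 573, 592 → median = 460
|x − 460|: 0, 50, 132, 15, 11, 79, 83, 113, 37, 57, 49
Sorted deviations: 0, 11, 15, 37, 49, 50, 57, 79, 83, 113, 132 → MAD = 50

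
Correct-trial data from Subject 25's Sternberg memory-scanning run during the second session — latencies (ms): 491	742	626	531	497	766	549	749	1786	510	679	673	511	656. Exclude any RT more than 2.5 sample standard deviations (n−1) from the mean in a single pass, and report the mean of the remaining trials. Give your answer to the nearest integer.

614 ms

n = 14, ΣRT = 9766, M = 697.571
Σ(x−M)² = 1404489.43; s = √(1404489.43/13) = 328.691
Cutoffs: 697.571 ± 2.5·328.691 → [-124.2, 1519.3]
Outside: 1786 → excluded.
Retained (n=13): Σ = 7980, mean = 7980/13 = 613.846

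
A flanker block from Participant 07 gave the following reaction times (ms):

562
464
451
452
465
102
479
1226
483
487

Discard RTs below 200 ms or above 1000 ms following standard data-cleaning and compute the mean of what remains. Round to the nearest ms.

Excluded: 102, 1226
Retained (n=8): Σ = 3843
Mean = 3843/8 = 480.3750

480 ms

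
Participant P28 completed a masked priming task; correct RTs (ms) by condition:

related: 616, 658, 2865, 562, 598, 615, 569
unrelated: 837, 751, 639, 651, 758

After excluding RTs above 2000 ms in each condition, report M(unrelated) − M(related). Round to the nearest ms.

related: exclude 2865
M(related) = 3618/6 = 603.000
M(unrelated) = 3636/5 = 727.200
Difference = 727.200 − 603.000 = 124.200 ms

124 ms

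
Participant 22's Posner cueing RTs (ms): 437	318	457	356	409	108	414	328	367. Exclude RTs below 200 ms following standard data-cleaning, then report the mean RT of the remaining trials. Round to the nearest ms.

386 ms

Excluded: 108
Retained (n=8): Σ = 3086
Mean = 3086/8 = 385.7500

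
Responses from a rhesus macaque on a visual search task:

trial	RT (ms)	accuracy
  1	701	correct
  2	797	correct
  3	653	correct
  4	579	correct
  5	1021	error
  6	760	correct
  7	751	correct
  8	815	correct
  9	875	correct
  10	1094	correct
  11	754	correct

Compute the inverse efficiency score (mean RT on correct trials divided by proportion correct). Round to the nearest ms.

Correct trials (n=10): 701, 797, 653, 579, 760, 751, 815, 875, 1094, 754
Mean correct RT = 7779/10 = 777.9000 ms
Proportion correct = 10/11
IES = 777.9000 / (10/11) = 855.690 ms

856 ms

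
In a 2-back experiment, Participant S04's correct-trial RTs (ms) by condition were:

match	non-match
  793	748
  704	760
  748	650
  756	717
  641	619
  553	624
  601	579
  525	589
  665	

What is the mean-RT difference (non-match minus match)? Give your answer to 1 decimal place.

M(match) = 5986/9 = 665.111
M(non-match) = 5286/8 = 660.750
Difference = 660.750 − 665.111 = -4.361 ms

-4.4 ms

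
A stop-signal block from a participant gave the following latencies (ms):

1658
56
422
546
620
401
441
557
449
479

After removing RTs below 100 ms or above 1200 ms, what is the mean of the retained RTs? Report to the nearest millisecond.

Excluded: 56, 1658
Retained (n=8): Σ = 3915
Mean = 3915/8 = 489.3750

489 ms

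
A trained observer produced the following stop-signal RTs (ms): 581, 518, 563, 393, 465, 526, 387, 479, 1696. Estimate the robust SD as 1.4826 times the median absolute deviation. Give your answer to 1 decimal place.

Sorted: 387, 393, 465, 479, 518, 526, 563, 581, 1696 → median = 518
|x − 518| sorted: 0, 8, 39, 45, 53, 63, 125, 131, 1178 → MAD = 53
Robust SD ≈ 1.4826 × 53 = 78.578

78.6 ms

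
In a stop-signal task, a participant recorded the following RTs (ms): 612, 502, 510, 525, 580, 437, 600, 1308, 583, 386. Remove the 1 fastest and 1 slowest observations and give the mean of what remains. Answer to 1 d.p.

Sorted: 386, 437, 502, 510, 525, 580, 583, 600, 612, 1308
Drop lowest 1 (386) and highest 1 (1308)
Remaining (n=8): Σ = 4349, mean = 4349/8 = 543.625

543.6 ms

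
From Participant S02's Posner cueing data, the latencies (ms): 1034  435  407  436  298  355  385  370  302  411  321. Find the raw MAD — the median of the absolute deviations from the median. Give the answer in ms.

50 ms

Sorted: 298, 302, 321, 355, 370, 385, 407, 411, 435, 436, 1034 → median = 385
|x − 385|: 649, 50, 22, 51, 87, 30, 0, 15, 83, 26, 64
Sorted deviations: 0, 15, 22, 26, 30, 50, 51, 64, 83, 87, 649 → MAD = 50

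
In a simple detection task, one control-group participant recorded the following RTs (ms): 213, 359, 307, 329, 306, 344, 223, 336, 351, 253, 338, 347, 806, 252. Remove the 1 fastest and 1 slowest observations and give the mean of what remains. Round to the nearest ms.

Sorted: 213, 223, 252, 253, 306, 307, 329, 336, 338, 344, 347, 351, 359, 806
Drop lowest 1 (213) and highest 1 (806)
Remaining (n=12): Σ = 3745, mean = 3745/12 = 312.083

312 ms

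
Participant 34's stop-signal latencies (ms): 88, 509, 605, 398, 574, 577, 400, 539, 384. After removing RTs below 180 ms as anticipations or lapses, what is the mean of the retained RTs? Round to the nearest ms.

Excluded: 88
Retained (n=8): Σ = 3986
Mean = 3986/8 = 498.2500

498 ms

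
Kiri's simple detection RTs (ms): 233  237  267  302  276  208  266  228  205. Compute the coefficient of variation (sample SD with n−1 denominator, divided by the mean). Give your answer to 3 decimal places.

n = 9, Σ = 2222, M = 246.8889
Σ(x−M)² = 8568.889; s = √(8568.889/8) = 32.7278
CV = 32.7278 / 246.8889 = 0.13256

0.133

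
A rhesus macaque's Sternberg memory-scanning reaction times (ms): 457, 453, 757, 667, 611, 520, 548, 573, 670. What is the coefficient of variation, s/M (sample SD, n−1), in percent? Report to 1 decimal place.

n = 9, Σ = 5256, M = 584.0000
Σ(x−M)² = 83746.000; s = √(83746.000/8) = 102.3145
CV = 102.3145 / 584.0000 = 0.17520 = 17.520%

17.5%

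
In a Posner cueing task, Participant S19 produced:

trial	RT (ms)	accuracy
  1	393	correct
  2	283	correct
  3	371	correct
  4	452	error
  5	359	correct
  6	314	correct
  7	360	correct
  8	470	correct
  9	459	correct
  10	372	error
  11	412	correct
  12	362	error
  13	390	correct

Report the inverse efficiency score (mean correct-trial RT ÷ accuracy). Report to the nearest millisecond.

495 ms

Correct trials (n=10): 393, 283, 371, 359, 314, 360, 470, 459, 412, 390
Mean correct RT = 3811/10 = 381.1000 ms
Proportion correct = 10/13
IES = 381.1000 / (10/13) = 495.430 ms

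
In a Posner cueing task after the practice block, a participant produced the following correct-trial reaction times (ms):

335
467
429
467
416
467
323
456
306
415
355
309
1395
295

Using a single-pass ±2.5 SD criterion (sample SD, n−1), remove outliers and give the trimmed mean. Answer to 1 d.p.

387.7 ms

n = 14, ΣRT = 6435, M = 459.643
Σ(x−M)² = 998469.21; s = √(998469.21/13) = 277.138
Cutoffs: 459.643 ± 2.5·277.138 → [-233.2, 1152.5]
Outside: 1395 → excluded.
Retained (n=13): Σ = 5040, mean = 5040/13 = 387.692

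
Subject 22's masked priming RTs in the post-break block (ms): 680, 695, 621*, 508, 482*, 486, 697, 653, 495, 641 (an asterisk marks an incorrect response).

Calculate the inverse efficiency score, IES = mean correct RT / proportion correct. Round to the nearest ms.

Correct trials (n=8): 680, 695, 508, 486, 697, 653, 495, 641
Mean correct RT = 4855/8 = 606.8750 ms
Proportion correct = 8/10
IES = 606.8750 / (8/10) = 758.594 ms

759 ms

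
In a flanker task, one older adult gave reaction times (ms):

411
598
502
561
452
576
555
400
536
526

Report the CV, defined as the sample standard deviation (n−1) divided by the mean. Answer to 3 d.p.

0.135

n = 10, Σ = 5117, M = 511.7000
Σ(x−M)² = 42958.100; s = √(42958.100/9) = 69.0878
CV = 69.0878 / 511.7000 = 0.13502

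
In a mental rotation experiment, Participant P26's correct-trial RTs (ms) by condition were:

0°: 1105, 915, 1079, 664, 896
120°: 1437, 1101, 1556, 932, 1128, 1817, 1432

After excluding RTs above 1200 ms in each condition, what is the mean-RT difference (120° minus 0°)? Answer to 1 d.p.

120°: exclude 1437, 1556, 1817, 1432
M(0°) = 4659/5 = 931.800
M(120°) = 3161/3 = 1053.667
Difference = 1053.667 − 931.800 = 121.867 ms

121.9 ms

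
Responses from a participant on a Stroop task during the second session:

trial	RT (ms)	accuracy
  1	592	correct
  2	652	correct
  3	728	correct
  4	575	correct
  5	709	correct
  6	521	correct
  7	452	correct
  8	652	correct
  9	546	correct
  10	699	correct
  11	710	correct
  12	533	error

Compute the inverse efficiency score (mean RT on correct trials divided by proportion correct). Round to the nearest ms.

Correct trials (n=11): 592, 652, 728, 575, 709, 521, 452, 652, 546, 699, 710
Mean correct RT = 6836/11 = 621.4545 ms
Proportion correct = 11/12
IES = 621.4545 / (11/12) = 677.950 ms

678 ms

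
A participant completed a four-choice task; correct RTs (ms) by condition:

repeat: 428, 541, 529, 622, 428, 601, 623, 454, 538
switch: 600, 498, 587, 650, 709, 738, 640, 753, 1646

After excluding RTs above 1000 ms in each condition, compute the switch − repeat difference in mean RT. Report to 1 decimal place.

switch: exclude 1646
M(repeat) = 4764/9 = 529.333
M(switch) = 5175/8 = 646.875
Difference = 646.875 − 529.333 = 117.542 ms

117.5 ms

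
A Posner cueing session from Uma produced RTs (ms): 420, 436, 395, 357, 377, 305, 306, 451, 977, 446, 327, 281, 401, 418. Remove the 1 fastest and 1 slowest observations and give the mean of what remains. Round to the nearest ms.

Sorted: 281, 305, 306, 327, 357, 377, 395, 401, 418, 420, 436, 446, 451, 977
Drop lowest 1 (281) and highest 1 (977)
Remaining (n=12): Σ = 4639, mean = 4639/12 = 386.583

387 ms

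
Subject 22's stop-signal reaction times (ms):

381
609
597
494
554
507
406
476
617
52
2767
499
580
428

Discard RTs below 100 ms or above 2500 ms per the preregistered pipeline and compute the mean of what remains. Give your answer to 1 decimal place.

512.3 ms

Excluded: 52, 2767
Retained (n=12): Σ = 6148
Mean = 6148/12 = 512.3333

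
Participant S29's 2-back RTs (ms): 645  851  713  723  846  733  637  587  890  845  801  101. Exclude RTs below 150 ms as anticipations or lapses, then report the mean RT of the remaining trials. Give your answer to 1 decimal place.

Excluded: 101
Retained (n=11): Σ = 8271
Mean = 8271/11 = 751.9091

751.9 ms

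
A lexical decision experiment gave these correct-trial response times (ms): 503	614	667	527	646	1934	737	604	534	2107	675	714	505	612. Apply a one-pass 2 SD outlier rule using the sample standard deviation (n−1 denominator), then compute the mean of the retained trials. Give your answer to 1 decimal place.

611.5 ms

n = 14, ΣRT = 11379, M = 812.786
Σ(x−M)² = 3489186.36; s = √(3489186.36/13) = 518.072
Cutoffs: 812.786 ± 2·518.072 → [-223.4, 1848.9]
Outside: 1934, 2107 → excluded.
Retained (n=12): Σ = 7338, mean = 7338/12 = 611.500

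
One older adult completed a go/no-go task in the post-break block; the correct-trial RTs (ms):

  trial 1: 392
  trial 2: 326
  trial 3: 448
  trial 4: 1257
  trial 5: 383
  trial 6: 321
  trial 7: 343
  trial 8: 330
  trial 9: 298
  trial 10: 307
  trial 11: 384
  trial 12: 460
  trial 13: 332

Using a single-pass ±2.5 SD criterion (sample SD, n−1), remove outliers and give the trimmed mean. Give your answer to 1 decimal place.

360.3 ms

n = 13, ΣRT = 5581, M = 429.308
Σ(x−M)² = 773338.77; s = √(773338.77/12) = 253.860
Cutoffs: 429.308 ± 2.5·253.860 → [-205.3, 1064.0]
Outside: 1257 → excluded.
Retained (n=12): Σ = 4324, mean = 4324/12 = 360.333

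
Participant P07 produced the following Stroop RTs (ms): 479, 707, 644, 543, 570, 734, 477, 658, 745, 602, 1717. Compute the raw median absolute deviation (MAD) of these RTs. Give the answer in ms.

90 ms

Sorted: 477, 479, 543, 570, 602, 644, 658, 707, 734, 745, 1717 → median = 644
|x − 644|: 165, 63, 0, 101, 74, 90, 167, 14, 101, 42, 1073
Sorted deviations: 0, 14, 42, 63, 74, 90, 101, 101, 165, 167, 1073 → MAD = 90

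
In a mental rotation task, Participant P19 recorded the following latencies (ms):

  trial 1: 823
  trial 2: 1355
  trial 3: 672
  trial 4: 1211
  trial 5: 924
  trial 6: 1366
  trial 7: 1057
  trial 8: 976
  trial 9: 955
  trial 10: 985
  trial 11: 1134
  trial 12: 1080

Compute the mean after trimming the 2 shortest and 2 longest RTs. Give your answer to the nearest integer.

1040 ms

Sorted: 672, 823, 924, 955, 976, 985, 1057, 1080, 1134, 1211, 1355, 1366
Drop lowest 2 (672, 823) and highest 2 (1355, 1366)
Remaining (n=8): Σ = 8322, mean = 8322/8 = 1040.250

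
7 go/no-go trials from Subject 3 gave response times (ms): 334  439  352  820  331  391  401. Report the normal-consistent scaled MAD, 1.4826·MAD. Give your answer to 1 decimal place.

71.2 ms

Sorted: 331, 334, 352, 391, 401, 439, 820 → median = 391
|x − 391| sorted: 0, 10, 39, 48, 57, 60, 429 → MAD = 48
Robust SD ≈ 1.4826 × 48 = 71.165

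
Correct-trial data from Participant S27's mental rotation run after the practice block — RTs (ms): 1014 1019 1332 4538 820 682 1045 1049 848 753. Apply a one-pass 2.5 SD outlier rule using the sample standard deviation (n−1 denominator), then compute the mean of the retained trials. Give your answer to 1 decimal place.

n = 10, ΣRT = 13100, M = 1310.000
Σ(x−M)² = 11889288.00; s = √(11889288.00/9) = 1149.362
Cutoffs: 1310.000 ± 2.5·1149.362 → [-1563.4, 4183.4]
Outside: 4538 → excluded.
Retained (n=9): Σ = 8562, mean = 8562/9 = 951.333

951.3 ms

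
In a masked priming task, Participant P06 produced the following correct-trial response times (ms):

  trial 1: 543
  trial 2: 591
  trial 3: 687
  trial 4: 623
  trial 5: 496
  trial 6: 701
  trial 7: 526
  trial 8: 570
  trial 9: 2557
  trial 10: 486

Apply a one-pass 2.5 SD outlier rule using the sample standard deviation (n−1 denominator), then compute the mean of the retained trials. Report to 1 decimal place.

580.3 ms

n = 10, ΣRT = 7780, M = 778.000
Σ(x−M)² = 3564826.00; s = √(3564826.00/9) = 629.358
Cutoffs: 778.000 ± 2.5·629.358 → [-795.4, 2351.4]
Outside: 2557 → excluded.
Retained (n=9): Σ = 5223, mean = 5223/9 = 580.333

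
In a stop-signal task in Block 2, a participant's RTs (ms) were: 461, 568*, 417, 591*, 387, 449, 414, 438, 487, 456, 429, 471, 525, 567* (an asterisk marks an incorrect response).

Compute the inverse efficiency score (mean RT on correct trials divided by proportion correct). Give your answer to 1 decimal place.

570.9 ms

Correct trials (n=11): 461, 417, 387, 449, 414, 438, 487, 456, 429, 471, 525
Mean correct RT = 4934/11 = 448.5455 ms
Proportion correct = 11/14
IES = 448.5455 / (11/14) = 570.876 ms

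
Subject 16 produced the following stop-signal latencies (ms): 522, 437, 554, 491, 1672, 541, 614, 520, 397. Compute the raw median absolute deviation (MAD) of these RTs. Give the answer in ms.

Sorted: 397, 437, 491, 520, 522, 541, 554, 614, 1672 → median = 522
|x − 522|: 0, 85, 32, 31, 1150, 19, 92, 2, 125
Sorted deviations: 0, 2, 19, 31, 32, 85, 92, 125, 1150 → MAD = 32

32 ms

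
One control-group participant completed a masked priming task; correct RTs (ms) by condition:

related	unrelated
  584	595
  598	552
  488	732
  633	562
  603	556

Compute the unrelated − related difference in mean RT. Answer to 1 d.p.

18.2 ms

M(related) = 2906/5 = 581.200
M(unrelated) = 2997/5 = 599.400
Difference = 599.400 − 581.200 = 18.200 ms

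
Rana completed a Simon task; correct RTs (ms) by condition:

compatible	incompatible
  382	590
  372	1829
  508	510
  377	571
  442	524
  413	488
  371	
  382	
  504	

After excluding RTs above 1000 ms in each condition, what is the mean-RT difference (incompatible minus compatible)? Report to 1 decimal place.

incompatible: exclude 1829
M(compatible) = 3751/9 = 416.778
M(incompatible) = 2683/5 = 536.600
Difference = 536.600 − 416.778 = 119.822 ms

119.8 ms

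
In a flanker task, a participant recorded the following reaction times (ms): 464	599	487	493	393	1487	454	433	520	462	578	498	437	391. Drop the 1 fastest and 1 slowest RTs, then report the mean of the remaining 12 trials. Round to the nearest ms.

485 ms

Sorted: 391, 393, 433, 437, 454, 462, 464, 487, 493, 498, 520, 578, 599, 1487
Drop lowest 1 (391) and highest 1 (1487)
Remaining (n=12): Σ = 5818, mean = 5818/12 = 484.833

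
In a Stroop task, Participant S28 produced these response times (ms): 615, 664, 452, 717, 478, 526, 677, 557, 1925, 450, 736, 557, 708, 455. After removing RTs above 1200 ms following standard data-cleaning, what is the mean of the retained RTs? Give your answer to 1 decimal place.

Excluded: 1925
Retained (n=13): Σ = 7592
Mean = 7592/13 = 584.0000

584.0 ms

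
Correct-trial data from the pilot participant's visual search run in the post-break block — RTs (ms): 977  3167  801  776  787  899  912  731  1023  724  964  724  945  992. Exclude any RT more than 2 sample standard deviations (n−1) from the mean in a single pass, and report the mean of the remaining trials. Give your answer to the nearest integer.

866 ms

n = 14, ΣRT = 14422, M = 1030.143
Σ(x−M)² = 5066415.71; s = √(5066415.71/13) = 624.279
Cutoffs: 1030.143 ± 2·624.279 → [-218.4, 2278.7]
Outside: 3167 → excluded.
Retained (n=13): Σ = 11255, mean = 11255/13 = 865.769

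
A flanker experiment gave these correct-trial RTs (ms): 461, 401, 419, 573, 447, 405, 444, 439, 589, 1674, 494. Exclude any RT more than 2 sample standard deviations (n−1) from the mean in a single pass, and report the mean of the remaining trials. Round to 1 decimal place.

n = 11, ΣRT = 6346, M = 576.909
Σ(x−M)² = 1363070.91; s = √(1363070.91/10) = 369.198
Cutoffs: 576.909 ± 2·369.198 → [-161.5, 1315.3]
Outside: 1674 → excluded.
Retained (n=10): Σ = 4672, mean = 4672/10 = 467.200

467.2 ms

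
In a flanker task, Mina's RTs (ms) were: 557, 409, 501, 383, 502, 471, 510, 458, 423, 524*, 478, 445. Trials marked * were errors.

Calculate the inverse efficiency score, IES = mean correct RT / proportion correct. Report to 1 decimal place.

Correct trials (n=11): 557, 409, 501, 383, 502, 471, 510, 458, 423, 478, 445
Mean correct RT = 5137/11 = 467.0000 ms
Proportion correct = 11/12
IES = 467.0000 / (11/12) = 509.455 ms

509.5 ms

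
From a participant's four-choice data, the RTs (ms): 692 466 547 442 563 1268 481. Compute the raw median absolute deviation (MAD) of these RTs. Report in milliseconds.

81 ms

Sorted: 442, 466, 481, 547, 563, 692, 1268 → median = 547
|x − 547|: 145, 81, 0, 105, 16, 721, 66
Sorted deviations: 0, 16, 66, 81, 105, 145, 721 → MAD = 81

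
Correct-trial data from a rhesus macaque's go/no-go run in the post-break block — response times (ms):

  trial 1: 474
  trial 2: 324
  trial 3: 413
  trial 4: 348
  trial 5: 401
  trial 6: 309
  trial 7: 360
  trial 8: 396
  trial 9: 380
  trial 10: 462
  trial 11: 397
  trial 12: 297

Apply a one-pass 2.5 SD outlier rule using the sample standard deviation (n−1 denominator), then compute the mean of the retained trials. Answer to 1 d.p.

380.1 ms

n = 12, ΣRT = 4561, M = 380.083
Σ(x−M)² = 34124.92; s = √(34124.92/11) = 55.698
Cutoffs: 380.083 ± 2.5·55.698 → [240.8, 519.3]
No RTs fall outside the cutoffs; all 12 retained. Mean = 4561/12 = 380.083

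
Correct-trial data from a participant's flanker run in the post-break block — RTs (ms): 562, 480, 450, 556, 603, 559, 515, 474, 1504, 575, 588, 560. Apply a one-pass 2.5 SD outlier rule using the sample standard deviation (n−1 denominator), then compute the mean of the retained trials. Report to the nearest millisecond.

538 ms

n = 12, ΣRT = 7426, M = 618.833
Σ(x−M)² = 880399.67; s = √(880399.67/11) = 282.907
Cutoffs: 618.833 ± 2.5·282.907 → [-88.4, 1326.1]
Outside: 1504 → excluded.
Retained (n=11): Σ = 5922, mean = 5922/11 = 538.364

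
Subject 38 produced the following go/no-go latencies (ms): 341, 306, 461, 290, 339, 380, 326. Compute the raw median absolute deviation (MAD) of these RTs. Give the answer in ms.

Sorted: 290, 306, 326, 339, 341, 380, 461 → median = 339
|x − 339|: 2, 33, 122, 49, 0, 41, 13
Sorted deviations: 0, 2, 13, 33, 41, 49, 122 → MAD = 33

33 ms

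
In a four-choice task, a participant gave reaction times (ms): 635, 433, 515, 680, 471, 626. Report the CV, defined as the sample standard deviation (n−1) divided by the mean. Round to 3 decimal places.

0.179

n = 6, Σ = 3360, M = 560.0000
Σ(x−M)² = 50456.000; s = √(50456.000/5) = 100.4550
CV = 100.4550 / 560.0000 = 0.17938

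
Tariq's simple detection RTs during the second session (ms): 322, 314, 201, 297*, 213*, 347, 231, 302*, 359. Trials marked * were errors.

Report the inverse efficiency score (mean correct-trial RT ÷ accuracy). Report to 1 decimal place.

443.5 ms

Correct trials (n=6): 322, 314, 201, 347, 231, 359
Mean correct RT = 1774/6 = 295.6667 ms
Proportion correct = 6/9
IES = 295.6667 / (6/9) = 443.500 ms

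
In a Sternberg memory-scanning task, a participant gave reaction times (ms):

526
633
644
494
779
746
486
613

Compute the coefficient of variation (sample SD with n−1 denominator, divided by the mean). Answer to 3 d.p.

n = 8, Σ = 4921, M = 615.1250
Σ(x−M)² = 84428.875; s = √(84428.875/7) = 109.8238
CV = 109.8238 / 615.1250 = 0.17854

0.179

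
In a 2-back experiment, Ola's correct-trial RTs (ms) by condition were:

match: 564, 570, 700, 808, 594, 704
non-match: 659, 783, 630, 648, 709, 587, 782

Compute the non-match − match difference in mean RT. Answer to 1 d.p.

M(match) = 3940/6 = 656.667
M(non-match) = 4798/7 = 685.429
Difference = 685.429 − 656.667 = 28.762 ms

28.8 ms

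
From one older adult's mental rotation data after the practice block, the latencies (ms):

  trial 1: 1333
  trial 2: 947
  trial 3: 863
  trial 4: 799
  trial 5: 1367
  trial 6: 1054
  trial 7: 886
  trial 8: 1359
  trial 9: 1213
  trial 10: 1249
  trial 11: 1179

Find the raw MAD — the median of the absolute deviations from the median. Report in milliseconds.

Sorted: 799, 863, 886, 947, 1054, 1179, 1213, 1249, 1333, 1359, 1367 → median = 1179
|x − 1179|: 154, 232, 316, 380, 188, 125, 293, 180, 34, 70, 0
Sorted deviations: 0, 34, 70, 125, 154, 180, 188, 232, 293, 316, 380 → MAD = 180

180 ms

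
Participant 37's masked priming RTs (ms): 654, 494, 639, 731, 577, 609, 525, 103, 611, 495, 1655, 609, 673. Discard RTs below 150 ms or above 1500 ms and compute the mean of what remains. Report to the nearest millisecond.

Excluded: 103, 1655
Retained (n=11): Σ = 6617
Mean = 6617/11 = 601.5455

602 ms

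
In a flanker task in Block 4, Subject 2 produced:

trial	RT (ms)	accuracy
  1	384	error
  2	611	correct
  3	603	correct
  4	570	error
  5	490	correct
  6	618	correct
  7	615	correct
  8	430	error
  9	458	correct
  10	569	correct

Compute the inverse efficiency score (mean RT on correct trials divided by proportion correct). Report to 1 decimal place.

Correct trials (n=7): 611, 603, 490, 618, 615, 458, 569
Mean correct RT = 3964/7 = 566.2857 ms
Proportion correct = 7/10
IES = 566.2857 / (7/10) = 808.980 ms

809.0 ms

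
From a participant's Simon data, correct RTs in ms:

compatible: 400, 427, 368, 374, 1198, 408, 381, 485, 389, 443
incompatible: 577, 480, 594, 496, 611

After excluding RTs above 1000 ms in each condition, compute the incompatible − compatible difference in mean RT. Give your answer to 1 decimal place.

143.3 ms

compatible: exclude 1198
M(compatible) = 3675/9 = 408.333
M(incompatible) = 2758/5 = 551.600
Difference = 551.600 − 408.333 = 143.267 ms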